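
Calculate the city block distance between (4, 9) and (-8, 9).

Σ|x_i - y_i| = |4 - (-8)| + |9 - 9| = 12 + 0 = 12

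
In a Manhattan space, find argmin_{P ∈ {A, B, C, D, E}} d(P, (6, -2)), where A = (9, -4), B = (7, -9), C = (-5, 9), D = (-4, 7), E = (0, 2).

Distances: d(A) = 5, d(B) = 8, d(C) = 22, d(D) = 19, d(E) = 10. Nearest: A = (9, -4) with distance 5.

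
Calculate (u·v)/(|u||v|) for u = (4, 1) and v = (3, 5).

With u = (4, 1), v = (3, 5):
u·v = 4·3 + 1·5 = 12 + 5 = 17.
|u| = √(4² + 1²) = √17, |v| = √(3² + 5²) = √34, so |u||v| = √(17·34) = √578.
cos θ = (u·v)/(|u||v|) = 17/√578 ≈ 0.7071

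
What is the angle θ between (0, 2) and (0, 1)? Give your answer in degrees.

With u = (0, 2), v = (0, 1):
u·v = 0·0 + 2·1 = 0 + 2 = 2.
|u| = √(0² + 2²) = √4, |v| = √(0² + 1²) = √1, so |u||v| = √(4·1) = √4 = 2.
cos θ = (u·v)/(|u||v|) = 2/2 = 1 (the vectors are parallel, pointing the same way)
θ = arccos(1) = 0°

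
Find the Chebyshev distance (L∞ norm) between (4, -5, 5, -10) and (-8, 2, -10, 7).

max(|x_i - y_i|) = max(|4 - (-8)|, |-5 - 2|, |5 - (-10)|, |-10 - 7|) = max(12, 7, 15, 17) = 17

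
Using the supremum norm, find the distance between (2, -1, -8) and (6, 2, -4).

max(|x_i - y_i|) = max(|2 - 6|, |-1 - 2|, |-8 - (-4)|) = max(4, 3, 4) = 4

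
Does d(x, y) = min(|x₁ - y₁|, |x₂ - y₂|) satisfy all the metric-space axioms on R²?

No. d fails identity of indiscernibles: take x = (1, 0) and y = (1, 5). Then d(x,y) = min(|1 - 1|, |0 - 5|) = min(0, 5) = 0, yet x ≠ y.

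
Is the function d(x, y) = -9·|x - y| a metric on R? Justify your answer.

No. With c = -9 < 0, d fails non-negativity: d(2, 11) = -9·|2 - 11| = -9·9 = -81 < 0.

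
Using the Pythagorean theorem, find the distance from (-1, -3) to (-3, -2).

√(Σ(x_i - y_i)²) = √((-1 - (-3))² + (-3 - (-2))²)
= √(2² + (-1)²) = √(4 + 1) = √5 ≈ 2.2361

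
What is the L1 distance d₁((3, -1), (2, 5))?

Σ|x_i - y_i| = |3 - 2| + |-1 - 5| = 1 + 6 = 7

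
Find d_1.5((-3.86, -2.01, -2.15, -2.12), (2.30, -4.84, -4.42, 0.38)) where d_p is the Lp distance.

(Σ|x_i - y_i|^1.5)^(1/1.5) = (|-3.86 - 2.3|^1.5 + |-2.01 - (-4.84)|^1.5 + |-2.15 - (-4.42)|^1.5 + |-2.12 - 0.38|^1.5)^(1/1.5)
= (6.16^1.5 + 2.83^1.5 + 2.27^1.5 + 2.5^1.5)^(1/1.5) ≈ (15.2887 + 4.7608 + 3.4201 + 3.9528)^(1/1.5) = (27.4224)^(1/1.5) ≈ 9.0936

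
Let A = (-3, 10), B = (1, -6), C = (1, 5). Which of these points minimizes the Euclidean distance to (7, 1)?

Distances: d(A) ≈ 13.4536, d(B) ≈ 9.2195, d(C) ≈ 7.2111. Nearest: C = (1, 5) with distance 7.2111.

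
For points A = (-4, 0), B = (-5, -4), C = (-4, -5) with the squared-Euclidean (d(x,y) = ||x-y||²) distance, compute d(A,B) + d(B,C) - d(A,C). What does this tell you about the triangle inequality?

d(A,B) = 1² + 4² = 17, d(B,C) = 1² + 1² = 2, d(A,C) = 0² + 5² = 25.
d(A,B) + d(B,C) - d(A,C) = 17 + 2 - 25 = 19 - 25 = -6. This is < 0, so the triangle inequality FAILS for these points (squared-Euclidean is not a metric).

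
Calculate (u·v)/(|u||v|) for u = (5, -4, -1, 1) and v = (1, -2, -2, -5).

With u = (5, -4, -1, 1), v = (1, -2, -2, -5):
u·v = 5·1 + (-4)·(-2) + (-1)·(-2) + 1·(-5) = 5 + 8 + 2 + (-5) = 10.
|u| = √(5² + (-4)² + (-1)² + 1²) = √43, |v| = √(1² + (-2)² + (-2)² + (-5)²) = √34, so |u||v| = √(43·34) = √1462.
cos θ = (u·v)/(|u||v|) = 10/√1462 ≈ 0.2615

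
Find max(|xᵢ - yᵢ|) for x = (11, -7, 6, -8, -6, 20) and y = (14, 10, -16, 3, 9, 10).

max(|x_i - y_i|) = max(|11 - 14|, |-7 - 10|, |6 - (-16)|, |-8 - 3|, |-6 - 9|, |20 - 10|) = max(3, 17, 22, 11, 15, 10) = 22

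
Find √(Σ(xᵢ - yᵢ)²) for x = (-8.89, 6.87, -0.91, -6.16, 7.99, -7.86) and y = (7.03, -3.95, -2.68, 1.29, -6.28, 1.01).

√(Σ(x_i - y_i)²) = √((-8.89 - 7.03)² + (6.87 - (-3.95))² + (-0.91 - (-2.68))² + (-6.16 - 1.29)² + (7.99 - (-6.28))² + (-7.86 - 1.01)²)
= √((-15.92)² + 10.82² + 1.77² + (-7.45)² + 14.27² + (-8.87)²) = √(253.4464 + 117.0724 + 3.1329 + 55.5025 + 203.6329 + 78.6769) = √711.464 ≈ 26.6733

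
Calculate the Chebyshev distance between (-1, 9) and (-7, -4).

max(|x_i - y_i|) = max(|-1 - (-7)|, |9 - (-4)|) = max(6, 13) = 13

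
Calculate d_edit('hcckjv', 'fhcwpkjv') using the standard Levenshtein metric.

Let D[i][j] be the edit distance between the first i characters of 'hcckjv' and the first j characters of 'fhcwpkjv', with D[i][0] = i, D[0][j] = j, and D[i][j] = D[i-1][j-1] if the characters match, else 1 + min(D[i-1][j], D[i][j-1], D[i-1][j-1]). Filling the table (rows: prefixes of 'hcckjv', columns: prefixes of 'fhcwpkjv'):
     ε  f  h  c  w  p  k  j  v
  ε  0  1  2  3  4  5  6  7  8
  h  1  1  1  2  3  4  5  6  7
  c  2  2  2  1  2  3  4  5  6
  c  3  3  3  2  2  3  4  5  6
  k  4  4  4  3  3  3  3  4  5
  j  5  5  5  4  4  4  4  3  4
  v  6  6  6  5  5  5  5  4  3
The bottom-right entry gives D[6][8] = 3, so no sequence of fewer than 3 edits works. Backtracking through the table gives one optimal edit sequence (3 edits):
  hcckjv → fhcckjv (ins f @1)
  fhcckjv → fhcwckjv (ins w @4)
  fhcwckjv → fhcwpkjv (sub c→p @5)
Edit distance = 3.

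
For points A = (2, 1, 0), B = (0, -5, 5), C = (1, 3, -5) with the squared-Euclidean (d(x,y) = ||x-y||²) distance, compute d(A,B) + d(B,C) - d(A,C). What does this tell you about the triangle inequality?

d(A,B) = 2² + 6² + 5² = 65, d(B,C) = 1² + 8² + 10² = 165, d(A,C) = 1² + 2² + 5² = 30.
d(A,B) + d(B,C) - d(A,C) = 65 + 165 - 30 = 230 - 30 = 200. This is ≥ 0, so the triangle inequality holds for these points.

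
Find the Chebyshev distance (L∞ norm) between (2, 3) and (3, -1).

max(|x_i - y_i|) = max(|2 - 3|, |3 - (-1)|) = max(1, 4) = 4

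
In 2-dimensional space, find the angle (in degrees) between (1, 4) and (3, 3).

With u = (1, 4), v = (3, 3):
u·v = 1·3 + 4·3 = 3 + 12 = 15.
|u| = √(1² + 4²) = √17, |v| = √(3² + 3²) = √18, so |u||v| = √(17·18) = √306.
cos θ = (u·v)/(|u||v|) = 15/√306 ≈ 0.857493
θ = arccos(0.857493) ≈ 30.96°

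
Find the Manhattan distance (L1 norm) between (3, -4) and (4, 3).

Σ|x_i - y_i| = |3 - 4| + |-4 - 3| = 1 + 7 = 8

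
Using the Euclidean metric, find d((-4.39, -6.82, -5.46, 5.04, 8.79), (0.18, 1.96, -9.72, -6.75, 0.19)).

√(Σ(x_i - y_i)²) = √((-4.39 - 0.18)² + (-6.82 - 1.96)² + (-5.46 - (-9.72))² + (5.04 - (-6.75))² + (8.79 - 0.19)²)
= √((-4.57)² + (-8.78)² + 4.26² + 11.79² + 8.6²) = √(20.8849 + 77.0884 + 18.1476 + 139.0041 + 73.96) = √329.085 ≈ 18.1407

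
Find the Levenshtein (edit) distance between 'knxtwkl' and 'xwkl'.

Let D[i][j] be the edit distance between the first i characters of 'knxtwkl' and the first j characters of 'xwkl', with D[i][0] = i, D[0][j] = j, and D[i][j] = D[i-1][j-1] if the characters match, else 1 + min(D[i-1][j], D[i][j-1], D[i-1][j-1]). Filling the table (rows: prefixes of 'knxtwkl', columns: prefixes of 'xwkl'):
     ε  x  w  k  l
  ε  0  1  2  3  4
  k  1  1  2  2  3
  n  2  2  2  3  3
  x  3  2  3  3  4
  t  4  3  3  4  4
  w  5  4  3  4  5
  k  6  5  4  3  4
  l  7  6  5  4  3
The bottom-right entry gives D[7][4] = 3, so no sequence of fewer than 3 edits works. Backtracking through the table gives one optimal edit sequence (3 edits):
  knxtwkl → nxtwkl (del k @1)
  nxtwkl → xtwkl (del n @1)
  xtwkl → xwkl (del t @2)
Edit distance = 3.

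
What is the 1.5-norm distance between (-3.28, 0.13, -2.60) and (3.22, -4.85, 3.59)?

(Σ|x_i - y_i|^1.5)^(1/1.5) = (|-3.28 - 3.22|^1.5 + |0.13 - (-4.85)|^1.5 + |-2.6 - 3.59|^1.5)^(1/1.5)
= (6.5^1.5 + 4.98^1.5 + 6.19^1.5)^(1/1.5) ≈ (16.5718 + 11.1133 + 15.4005)^(1/1.5) = (43.0856)^(1/1.5) ≈ 12.2901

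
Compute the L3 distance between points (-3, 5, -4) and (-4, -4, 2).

(Σ|x_i - y_i|^3)^(1/3) = (|-3 - (-4)|^3 + |5 - (-4)|^3 + |-4 - 2|^3)^(1/3)
= (1^3 + 9^3 + 6^3)^(1/3) = (1 + 729 + 216)^(1/3) = (946)^(1/3) ≈ 9.8167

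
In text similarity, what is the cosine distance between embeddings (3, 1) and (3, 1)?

With u = (3, 1), v = (3, 1):
u·v = 3·3 + 1·1 = 9 + 1 = 10.
|u| = √(3² + 1²) = √10, |v| = √(3² + 1²) = √10, so |u||v| = √(10·10) = √100 = 10.
cos θ = (u·v)/(|u||v|) = 10/10 = 1
Cosine distance = 1 - cos θ = 1 - 1 = 0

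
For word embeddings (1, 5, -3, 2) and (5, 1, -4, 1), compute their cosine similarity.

With u = (1, 5, -3, 2), v = (5, 1, -4, 1):
u·v = 1·5 + 5·1 + (-3)·(-4) + 2·1 = 5 + 5 + 12 + 2 = 24.
|u| = √(1² + 5² + (-3)² + 2²) = √39, |v| = √(5² + 1² + (-4)² + 1²) = √43, so |u||v| = √(39·43) = √1677.
cos θ = (u·v)/(|u||v|) = 24/√1677 ≈ 0.5861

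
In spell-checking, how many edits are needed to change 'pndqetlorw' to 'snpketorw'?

Let D[i][j] be the edit distance between the first i characters of 'pndqetlorw' and the first j characters of 'snpketorw', with D[i][0] = i, D[0][j] = j, and D[i][j] = D[i-1][j-1] if the characters match, else 1 + min(D[i-1][j], D[i][j-1], D[i-1][j-1]). Filling the table (rows: prefixes of 'pndqetlorw', columns: prefixes of 'snpketorw'):
     ε  s  n  p  k  e  t  o  r  w
  ε  0  1  2  3  4  5  6  7  8  9
  p  1  1  2  2  3  4  5  6  7  8
  n  2  2  1  2  3  4  5  6  7  8
  d  3  3  2  2  3  4  5  6  7  8
  q  4  4  3  3  3  4  5  6  7  8
  e  5  5  4  4  4  3  4  5  6  7
  t  6  6  5  5  5  4  3  4  5  6
  l  7  7  6  6  6  5  4  4  5  6
  o  8  8  7  7  7  6  5  4  5  6
  r  9  9  8  8  8  7  6  5  4  5
  w 10 10  9  9  9  8  7  6  5  4
The bottom-right entry gives D[10][9] = 4, so no sequence of fewer than 4 edits works. Backtracking through the table gives one optimal edit sequence (4 edits):
  pndqetlorw → sndqetlorw (sub p→s @1)
  sndqetlorw → snpqetlorw (sub d→p @3)
  snpqetlorw → snpketlorw (sub q→k @4)
  snpketlorw → snpketorw (del l @7)
Edit distance = 4.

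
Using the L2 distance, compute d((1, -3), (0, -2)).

(Σ|x_i - y_i|^2)^(1/2) = (|1 - 0|^2 + |-3 - (-2)|^2)^(1/2)
= (1^2 + 1^2)^(1/2) = (1 + 1)^(1/2) = (2)^(1/2) ≈ 1.4142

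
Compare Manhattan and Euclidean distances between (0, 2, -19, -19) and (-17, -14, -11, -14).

L1 = |0 - (-17)| + |2 - (-14)| + |-19 - (-11)| + |-19 - (-14)| = 17 + 16 + 8 + 5 = 46
L2 = √(17² + 16² + 8² + 5²) = √634 ≈ 25.1794
L1 ≥ L2 always (equality iff movement is along one axis); L1 > L2 here.
Ratio L1/L2 = 46/√634 ≈ 1.8269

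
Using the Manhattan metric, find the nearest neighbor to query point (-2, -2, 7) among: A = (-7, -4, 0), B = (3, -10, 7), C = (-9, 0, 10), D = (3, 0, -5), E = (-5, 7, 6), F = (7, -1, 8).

Distances: d(A) = 14, d(B) = 13, d(C) = 12, d(D) = 19, d(E) = 13, d(F) = 11. Nearest: F = (7, -1, 8) with distance 11.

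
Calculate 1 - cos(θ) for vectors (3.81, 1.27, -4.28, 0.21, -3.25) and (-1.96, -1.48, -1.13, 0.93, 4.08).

With u = (3.81, 1.27, -4.28, 0.21, -3.25), v = (-1.96, -1.48, -1.13, 0.93, 4.08):
u·v = 3.81·(-1.96) + 1.27·(-1.48) + (-4.28)·(-1.13) + 0.21·0.93 + (-3.25)·4.08 = (-7.4676) + (-1.8796) + 4.8364 + 0.1953 + (-13.26) = -17.5755.
|u| = √(3.81² + 1.27² + (-4.28)² + 0.21² + (-3.25)²) = √(14.5161 + 1.6129 + 18.3184 + 0.0441 + 10.5625) = √45.054, |v| = √((-1.96)² + (-1.48)² + (-1.13)² + 0.93² + 4.08²) = √(3.8416 + 2.1904 + 1.2769 + 0.8649 + 16.6464) = √24.8202.
cos θ = (u·v)/(|u||v|) = -17.5755/(√45.054·√24.8202) ≈ -0.5256
Cosine distance = 1 - cos θ ≈ 1 - (-0.5256) = 1.5256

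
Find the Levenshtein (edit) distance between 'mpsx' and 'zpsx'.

Let D[i][j] be the edit distance between the first i characters of 'mpsx' and the first j characters of 'zpsx', with D[i][0] = i, D[0][j] = j, and D[i][j] = D[i-1][j-1] if the characters match, else 1 + min(D[i-1][j], D[i][j-1], D[i-1][j-1]). Filling the table (rows: prefixes of 'mpsx', columns: prefixes of 'zpsx'):
     ε  z  p  s  x
  ε  0  1  2  3  4
  m  1  1  2  3  4
  p  2  2  1  2  3
  s  3  3  2  1  2
  x  4  4  3  2  1
The bottom-right entry gives D[4][4] = 1, so no sequence of fewer than 1 edit works. Backtracking through the table gives one optimal edit sequence (1 edit):
  mpsx → zpsx (sub m→z @1)
Edit distance = 1.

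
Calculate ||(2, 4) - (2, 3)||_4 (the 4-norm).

(Σ|x_i - y_i|^4)^(1/4) = (|2 - 2|^4 + |4 - 3|^4)^(1/4)
= (0^4 + 1^4)^(1/4) = (0 + 1)^(1/4) = (1)^(1/4) = 1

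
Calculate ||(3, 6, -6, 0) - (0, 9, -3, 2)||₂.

√(Σ(x_i - y_i)²) = √((3 - 0)² + (6 - 9)² + (-6 - (-3))² + (0 - 2)²)
= √(3² + (-3)² + (-3)² + (-2)²) = √(9 + 9 + 9 + 4) = √31 ≈ 5.5678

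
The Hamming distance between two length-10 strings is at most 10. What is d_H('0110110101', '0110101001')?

Differing positions: 6, 7, 8. Hamming distance = 3. The maximum possible Hamming distance for length-10 strings is 10, so d_H/10 = 3/10 = 0.3.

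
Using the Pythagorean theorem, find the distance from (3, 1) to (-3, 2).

√(Σ(x_i - y_i)²) = √((3 - (-3))² + (1 - 2)²)
= √(6² + (-1)²) = √(36 + 1) = √37 ≈ 6.0828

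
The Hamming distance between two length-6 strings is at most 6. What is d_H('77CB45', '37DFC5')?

Differing positions: 1, 3, 4, 5. Hamming distance = 4. The maximum possible Hamming distance for length-6 strings is 6, so d_H/6 = 4/6 ≈ 0.6667.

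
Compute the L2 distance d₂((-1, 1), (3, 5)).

√(Σ(x_i - y_i)²) = √((-1 - 3)² + (1 - 5)²)
= √((-4)² + (-4)²) = √(16 + 16) = √32 ≈ 5.6569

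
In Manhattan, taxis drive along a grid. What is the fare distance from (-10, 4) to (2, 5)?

Σ|x_i - y_i| = |-10 - 2| + |4 - 5| = 12 + 1 = 13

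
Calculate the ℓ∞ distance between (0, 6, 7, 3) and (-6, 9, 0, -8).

max(|x_i - y_i|) = max(|0 - (-6)|, |6 - 9|, |7 - 0|, |3 - (-8)|) = max(6, 3, 7, 11) = 11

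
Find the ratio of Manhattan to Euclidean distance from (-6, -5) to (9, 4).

L1 = |-6 - 9| + |-5 - 4| = 15 + 9 = 24
L2 = √(15² + 9²) = √306 ≈ 17.4929
L1 ≥ L2 always (equality iff movement is along one axis); L1 > L2 here.
Ratio L1/L2 = 24/√306 ≈ 1.372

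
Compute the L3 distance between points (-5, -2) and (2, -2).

(Σ|x_i - y_i|^3)^(1/3) = (|-5 - 2|^3 + |-2 - (-2)|^3)^(1/3)
= (7^3 + 0^3)^(1/3) = (343 + 0)^(1/3) = (343)^(1/3) = 7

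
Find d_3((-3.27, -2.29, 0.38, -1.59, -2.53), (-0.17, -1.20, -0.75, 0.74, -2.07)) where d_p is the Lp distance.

(Σ|x_i - y_i|^3)^(1/3) = (|-3.27 - (-0.17)|^3 + |-2.29 - (-1.2)|^3 + |0.38 - (-0.75)|^3 + |-1.59 - 0.74|^3 + |-2.53 - (-2.07)|^3)^(1/3)
= (3.1^3 + 1.09^3 + 1.13^3 + 2.33^3 + 0.46^3)^(1/3) ≈ (29.791 + 1.295 + 1.4429 + 12.6493 + 0.0973)^(1/3) = (45.2755)^(1/3) ≈ 3.5641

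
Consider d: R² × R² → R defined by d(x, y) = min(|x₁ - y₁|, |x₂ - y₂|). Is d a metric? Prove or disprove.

No. d fails identity of indiscernibles: take x = (-2, 0) and y = (-2, 3). Then d(x,y) = min(|-2 - (-2)|, |0 - 3|) = min(0, 3) = 0, yet x ≠ y.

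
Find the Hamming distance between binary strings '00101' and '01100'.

Differing positions: 2, 5. Hamming distance = 2.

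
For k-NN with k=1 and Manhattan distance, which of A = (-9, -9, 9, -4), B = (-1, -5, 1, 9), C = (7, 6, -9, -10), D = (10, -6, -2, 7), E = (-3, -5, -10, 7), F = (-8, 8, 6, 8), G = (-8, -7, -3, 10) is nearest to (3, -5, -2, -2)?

Distances: d(A) = 29, d(B) = 18, d(C) = 30, d(D) = 17, d(E) = 23, d(F) = 42, d(G) = 26. Nearest: D = (10, -6, -2, 7) with distance 17.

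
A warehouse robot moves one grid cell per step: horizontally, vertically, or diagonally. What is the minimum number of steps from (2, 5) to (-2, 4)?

max(|x_i - y_i|) = max(|2 - (-2)|, |5 - 4|) = max(4, 1) = 4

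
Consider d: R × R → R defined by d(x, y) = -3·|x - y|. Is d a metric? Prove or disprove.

No. With c = -3 < 0, d fails non-negativity: d(9, 18) = -3·|9 - 18| = -3·9 = -27 < 0.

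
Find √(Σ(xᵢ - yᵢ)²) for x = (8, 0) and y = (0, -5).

√(Σ(x_i - y_i)²) = √((8 - 0)² + (0 - (-5))²)
= √(8² + 5²) = √(64 + 25) = √89 ≈ 9.434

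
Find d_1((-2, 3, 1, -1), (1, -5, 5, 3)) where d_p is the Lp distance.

Σ|x_i - y_i| = |-2 - 1| + |3 - (-5)| + |1 - 5| + |-1 - 3| = 3 + 8 + 4 + 4 = 19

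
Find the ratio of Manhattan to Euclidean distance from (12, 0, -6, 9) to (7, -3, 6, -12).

L1 = |12 - 7| + |0 - (-3)| + |-6 - 6| + |9 - (-12)| = 5 + 3 + 12 + 21 = 41
L2 = √(5² + 3² + 12² + 21²) = √619 ≈ 24.8797
L1 ≥ L2 always (equality iff movement is along one axis); L1 > L2 here.
Ratio L1/L2 = 41/√619 ≈ 1.6479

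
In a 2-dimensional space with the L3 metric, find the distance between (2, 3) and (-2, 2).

(Σ|x_i - y_i|^3)^(1/3) = (|2 - (-2)|^3 + |3 - 2|^3)^(1/3)
= (4^3 + 1^3)^(1/3) = (64 + 1)^(1/3) = (65)^(1/3) ≈ 4.0207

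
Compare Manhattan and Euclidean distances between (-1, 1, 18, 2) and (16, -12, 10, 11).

L1 = |-1 - 16| + |1 - (-12)| + |18 - 10| + |2 - 11| = 17 + 13 + 8 + 9 = 47
L2 = √(17² + 13² + 8² + 9²) = √603 ≈ 24.5561
L1 ≥ L2 always (equality iff movement is along one axis); L1 > L2 here.
Ratio L1/L2 = 47/√603 ≈ 1.914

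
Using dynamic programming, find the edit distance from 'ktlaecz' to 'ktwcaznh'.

Let D[i][j] be the edit distance between the first i characters of 'ktlaecz' and the first j characters of 'ktwcaznh', with D[i][0] = i, D[0][j] = j, and D[i][j] = D[i-1][j-1] if the characters match, else 1 + min(D[i-1][j], D[i][j-1], D[i-1][j-1]). Filling the table (rows: prefixes of 'ktlaecz', columns: prefixes of 'ktwcaznh'):
     ε  k  t  w  c  a  z  n  h
  ε  0  1  2  3  4  5  6  7  8
  k  1  0  1  2  3  4  5  6  7
  t  2  1  0  1  2  3  4  5  6
  l  3  2  1  1  2  3  4  5  6
  a  4  3  2  2  2  2  3  4  5
  e  5  4  3  3  3  3  3  4  5
  c  6  5  4  4  3  4  4  4  5
  z  7  6  5  5  4  4  4  5  5
The bottom-right entry gives D[7][8] = 5, so no sequence of fewer than 5 edits works. Backtracking through the table gives one optimal edit sequence (5 edits):
  ktlaecz → ktwlaecz (ins w @3)
  ktwlaecz → ktwcaecz (sub l→c @4)
  ktwcaecz → ktwcazcz (sub e→z @6)
  ktwcazcz → ktwcaznz (sub c→n @7)
  ktwcaznz → ktwcaznh (sub z→h @8)
Edit distance = 5.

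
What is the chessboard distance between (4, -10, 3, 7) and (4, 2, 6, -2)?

max(|x_i - y_i|) = max(|4 - 4|, |-10 - 2|, |3 - 6|, |7 - (-2)|) = max(0, 12, 3, 9) = 12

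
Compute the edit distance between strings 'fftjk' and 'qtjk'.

Let D[i][j] be the edit distance between the first i characters of 'fftjk' and the first j characters of 'qtjk', with D[i][0] = i, D[0][j] = j, and D[i][j] = D[i-1][j-1] if the characters match, else 1 + min(D[i-1][j], D[i][j-1], D[i-1][j-1]). Filling the table (rows: prefixes of 'fftjk', columns: prefixes of 'qtjk'):
     ε  q  t  j  k
  ε  0  1  2  3  4
  f  1  1  2  3  4
  f  2  2  2  3  4
  t  3  3  2  3  4
  j  4  4  3  2  3
  k  5  5  4  3  2
The bottom-right entry gives D[5][4] = 2, so no sequence of fewer than 2 edits works. Backtracking through the table gives one optimal edit sequence (2 edits):
  fftjk → ftjk (del f @1)
  ftjk → qtjk (sub f→q @1)
Edit distance = 2.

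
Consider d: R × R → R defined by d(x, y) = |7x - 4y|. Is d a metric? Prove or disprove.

No. d fails symmetry: d(5, 8) = |7·5 - 4·8| = |3| = 3, but d(8, 5) = |7·8 - 4·5| = |36| = 36. Since 3 ≠ 36, d(x,y) ≠ d(y,x) in general.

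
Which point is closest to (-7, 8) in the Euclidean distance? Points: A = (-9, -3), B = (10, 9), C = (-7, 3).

Distances: d(A) ≈ 11.1803, d(B) ≈ 17.0294, d(C) = 5. Nearest: C = (-7, 3) with distance 5.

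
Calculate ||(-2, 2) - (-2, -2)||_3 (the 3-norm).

(Σ|x_i - y_i|^3)^(1/3) = (|-2 - (-2)|^3 + |2 - (-2)|^3)^(1/3)
= (0^3 + 4^3)^(1/3) = (0 + 64)^(1/3) = (64)^(1/3) = 4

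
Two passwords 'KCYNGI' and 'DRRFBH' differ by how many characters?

Differing positions: 1, 2, 3, 4, 5, 6. Hamming distance = 6.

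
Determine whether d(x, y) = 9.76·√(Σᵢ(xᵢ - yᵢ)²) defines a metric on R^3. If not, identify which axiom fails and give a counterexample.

Yes. The L2 (Euclidean) norm induces a metric on R^3, and multiplying a metric by a positive constant 9.76 > 0 preserves all four axioms: non-negativity (9.76·||x-y|| ≥ 0), identity (9.76·||x-y|| = 0 ⟺ ||x-y|| = 0 ⟺ x = y), symmetry (||x-y|| = ||y-x||), and the triangle inequality (9.76·||x-z|| ≤ 9.76·||x-y|| + 9.76·||y-z||). So d is a metric.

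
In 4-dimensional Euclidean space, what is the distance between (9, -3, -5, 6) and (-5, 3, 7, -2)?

√(Σ(x_i - y_i)²) = √((9 - (-5))² + (-3 - 3)² + (-5 - 7)² + (6 - (-2))²)
= √(14² + (-6)² + (-12)² + 8²) = √(196 + 36 + 144 + 64) = √440 ≈ 20.9762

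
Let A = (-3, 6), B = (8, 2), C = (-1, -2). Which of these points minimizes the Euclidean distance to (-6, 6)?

Distances: d(A) = 3, d(B) ≈ 14.5602, d(C) ≈ 9.434. Nearest: A = (-3, 6) with distance 3.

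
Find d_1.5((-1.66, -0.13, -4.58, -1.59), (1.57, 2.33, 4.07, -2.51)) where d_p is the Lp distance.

(Σ|x_i - y_i|^1.5)^(1/1.5) = (|-1.66 - 1.57|^1.5 + |-0.13 - 2.33|^1.5 + |-4.58 - 4.07|^1.5 + |-1.59 - (-2.51)|^1.5)^(1/1.5)
= (3.23^1.5 + 2.46^1.5 + 8.65^1.5 + 0.92^1.5)^(1/1.5) ≈ (5.805 + 3.8584 + 25.4404 + 0.8824)^(1/1.5) = (35.9862)^(1/1.5) ≈ 10.8999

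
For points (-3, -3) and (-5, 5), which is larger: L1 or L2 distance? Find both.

L1 = |-3 - (-5)| + |-3 - 5| = 2 + 8 = 10
L2 = √(2² + 8²) = √68 ≈ 8.2462
L1 ≥ L2 always (equality iff movement is along one axis); L1 > L2 here.
Ratio L1/L2 = 10/√68 ≈ 1.2127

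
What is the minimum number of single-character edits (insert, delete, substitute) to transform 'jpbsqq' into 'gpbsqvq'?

Let D[i][j] be the edit distance between the first i characters of 'jpbsqq' and the first j characters of 'gpbsqvq', with D[i][0] = i, D[0][j] = j, and D[i][j] = D[i-1][j-1] if the characters match, else 1 + min(D[i-1][j], D[i][j-1], D[i-1][j-1]). Filling the table (rows: prefixes of 'jpbsqq', columns: prefixes of 'gpbsqvq'):
     ε  g  p  b  s  q  v  q
  ε  0  1  2  3  4  5  6  7
  j  1  1  2  3  4  5  6  7
  p  2  2  1  2  3  4  5  6
  b  3  3  2  1  2  3  4  5
  s  4  4  3  2  1  2  3  4
  q  5  5  4  3  2  1  2  3
  q  6  6  5  4  3  2  2  2
The bottom-right entry gives D[6][7] = 2, so no sequence of fewer than 2 edits works. Backtracking through the table gives one optimal edit sequence (2 edits):
  jpbsqq → gpbsqq (sub j→g @1)
  gpbsqq → gpbsqvq (ins v @6)
Edit distance = 2.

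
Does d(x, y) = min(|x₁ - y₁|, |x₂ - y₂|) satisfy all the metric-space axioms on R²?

No. d fails identity of indiscernibles: take x = (3, 0) and y = (3, 6). Then d(x,y) = min(|3 - 3|, |0 - 6|) = min(0, 6) = 0, yet x ≠ y.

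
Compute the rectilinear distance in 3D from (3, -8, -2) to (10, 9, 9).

Σ|x_i - y_i| = |3 - 10| + |-8 - 9| + |-2 - 9| = 7 + 17 + 11 = 35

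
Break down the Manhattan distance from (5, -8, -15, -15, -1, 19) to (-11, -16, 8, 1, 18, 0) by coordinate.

Σ|x_i - y_i| = |5 - (-11)| + |-8 - (-16)| + |-15 - 8| + |-15 - 1| + |-1 - 18| + |19 - 0| = 16 + 8 + 23 + 16 + 19 + 19 = 101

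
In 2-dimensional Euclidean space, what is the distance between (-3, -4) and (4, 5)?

√(Σ(x_i - y_i)²) = √((-3 - 4)² + (-4 - 5)²)
= √((-7)² + (-9)²) = √(49 + 81) = √130 ≈ 11.4018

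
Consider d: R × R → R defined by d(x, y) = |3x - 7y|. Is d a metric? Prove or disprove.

No. d fails symmetry: d(5, 9) = |3·5 - 7·9| = |-48| = 48, but d(9, 5) = |3·9 - 7·5| = |-8| = 8. Since 48 ≠ 8, d(x,y) ≠ d(y,x) in general.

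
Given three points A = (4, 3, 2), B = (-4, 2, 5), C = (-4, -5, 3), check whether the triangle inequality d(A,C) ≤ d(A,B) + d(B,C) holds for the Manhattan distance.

d(A,B) = 8 + 1 + 3 = 12, d(B,C) = 0 + 7 + 2 = 9, d(A,C) = 8 + 8 + 1 = 17.
d(A,C) = 17 ≤ 12 + 9 = 21. Triangle inequality is satisfied.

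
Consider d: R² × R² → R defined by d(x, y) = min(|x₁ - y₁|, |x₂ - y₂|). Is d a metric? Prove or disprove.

No. d fails identity of indiscernibles: take x = (-3, 0) and y = (-3, 9). Then d(x,y) = min(|-3 - (-3)|, |0 - 9|) = min(0, 9) = 0, yet x ≠ y.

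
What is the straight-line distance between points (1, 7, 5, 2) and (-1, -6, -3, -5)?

√(Σ(x_i - y_i)²) = √((1 - (-1))² + (7 - (-6))² + (5 - (-3))² + (2 - (-5))²)
= √(2² + 13² + 8² + 7²) = √(4 + 169 + 64 + 49) = √286 ≈ 16.9115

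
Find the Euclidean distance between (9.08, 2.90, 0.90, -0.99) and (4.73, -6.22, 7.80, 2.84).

√(Σ(x_i - y_i)²) = √((9.08 - 4.73)² + (2.9 - (-6.22))² + (0.9 - 7.8)² + (-0.99 - 2.84)²)
= √(4.35² + 9.12² + (-6.9)² + (-3.83)²) = √(18.9225 + 83.1744 + 47.61 + 14.6689) = √164.3758 ≈ 12.8209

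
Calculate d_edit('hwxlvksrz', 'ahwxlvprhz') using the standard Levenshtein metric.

Let D[i][j] be the edit distance between the first i characters of 'hwxlvksrz' and the first j characters of 'ahwxlvprhz', with D[i][0] = i, D[0][j] = j, and D[i][j] = D[i-1][j-1] if the characters match, else 1 + min(D[i-1][j], D[i][j-1], D[i-1][j-1]). Filling the table (rows: prefixes of 'hwxlvksrz', columns: prefixes of 'ahwxlvprhz'):
     ε  a  h  w  x  l  v  p  r  h  z
  ε  0  1  2  3  4  5  6  7  8  9 10
  h  1  1  1  2  3  4  5  6  7  8  9
  w  2  2  2  1  2  3  4  5  6  7  8
  x  3  3  3  2  1  2  3  4  5  6  7
  l  4  4  4  3  2  1  2  3  4  5  6
  v  5  5  5  4  3  2  1  2  3  4  5
  k  6  6  6  5  4  3  2  2  3  4  5
  s  7  7  7  6  5  4  3  3  3  4  5
  r  8  8  8  7  6  5  4  4  3  4  5
  z  9  9  9  8  7  6  5  5  4  4  4
The bottom-right entry gives D[9][10] = 4, so no sequence of fewer than 4 edits works. Backtracking through the table gives one optimal edit sequence (4 edits):
  hwxlvksrz → ahwxlvksrz (ins a @1)
  ahwxlvksrz → ahwxlvpsrz (sub k→p @7)
  ahwxlvpsrz → ahwxlvprrz (sub s→r @8)
  ahwxlvprrz → ahwxlvprhz (sub r→h @9)
Edit distance = 4.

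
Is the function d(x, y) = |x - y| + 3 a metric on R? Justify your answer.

No. d fails identity of indiscernibles (specifically d(x,x) = 0): d(-4, -4) = |-4 - (-4)| + 3 = 0 + 3 = 3 ≠ 0.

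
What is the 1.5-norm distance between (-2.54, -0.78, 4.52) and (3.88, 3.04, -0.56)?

(Σ|x_i - y_i|^1.5)^(1/1.5) = (|-2.54 - 3.88|^1.5 + |-0.78 - 3.04|^1.5 + |4.52 - (-0.56)|^1.5)^(1/1.5)
= (6.42^1.5 + 3.82^1.5 + 5.08^1.5)^(1/1.5) ≈ (16.2668 + 7.4661 + 11.4497)^(1/1.5) = (35.1826)^(1/1.5) ≈ 10.7371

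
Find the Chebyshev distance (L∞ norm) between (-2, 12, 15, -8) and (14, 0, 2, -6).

max(|x_i - y_i|) = max(|-2 - 14|, |12 - 0|, |15 - 2|, |-8 - (-6)|) = max(16, 12, 13, 2) = 16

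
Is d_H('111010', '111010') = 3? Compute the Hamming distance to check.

Differing positions: none. Hamming distance = 0, so the claim that d_H = 3 is false.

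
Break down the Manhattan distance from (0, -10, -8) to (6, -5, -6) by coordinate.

Σ|x_i - y_i| = |0 - 6| + |-10 - (-5)| + |-8 - (-6)| = 6 + 5 + 2 = 13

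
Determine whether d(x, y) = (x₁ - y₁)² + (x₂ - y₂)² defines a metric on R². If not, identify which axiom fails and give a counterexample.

No. The squared Euclidean distance fails the triangle inequality. Counterexample: x = (0, 0), y = (4, 1), z = (8, 2). d(x,z) = 8² + 2² = 68, but d(x,y) + d(y,z) = (4² + 1²) + (4² + 1²) = 17 + 17 = 34. Since 68 > 34, the triangle inequality is violated. (Note: √d, the ordinary Euclidean distance, IS a metric.)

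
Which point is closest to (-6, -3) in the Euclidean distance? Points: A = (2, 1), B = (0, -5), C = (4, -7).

Distances: d(A) ≈ 8.9443, d(B) ≈ 6.3246, d(C) ≈ 10.7703. Nearest: B = (0, -5) with distance 6.3246.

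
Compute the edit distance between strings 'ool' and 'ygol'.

Let D[i][j] be the edit distance between the first i characters of 'ool' and the first j characters of 'ygol', with D[i][0] = i, D[0][j] = j, and D[i][j] = D[i-1][j-1] if the characters match, else 1 + min(D[i-1][j], D[i][j-1], D[i-1][j-1]). Filling the table (rows: prefixes of 'ool', columns: prefixes of 'ygol'):
     ε  y  g  o  l
  ε  0  1  2  3  4
  o  1  1  2  2  3
  o  2  2  2  2  3
  l  3  3  3  3  2
The bottom-right entry gives D[3][4] = 2, so no sequence of fewer than 2 edits works. Backtracking through the table gives one optimal edit sequence (2 edits):
  ool → yool (ins y @1)
  yool → ygol (sub o→g @2)
Edit distance = 2.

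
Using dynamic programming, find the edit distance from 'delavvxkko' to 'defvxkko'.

Let D[i][j] be the edit distance between the first i characters of 'delavvxkko' and the first j characters of 'defvxkko', with D[i][0] = i, D[0][j] = j, and D[i][j] = D[i-1][j-1] if the characters match, else 1 + min(D[i-1][j], D[i][j-1], D[i-1][j-1]). Filling the table (rows: prefixes of 'delavvxkko', columns: prefixes of 'defvxkko'):
     ε  d  e  f  v  x  k  k  o
  ε  0  1  2  3  4  5  6  7  8
  d  1  0  1  2  3  4  5  6  7
  e  2  1  0  1  2  3  4  5  6
  l  3  2  1  1  2  3  4  5  6
  a  4  3  2  2  2  3  4  5  6
  v  5  4  3  3  2  3  4  5  6
  v  6  5  4  4  3  3  4  5  6
  x  7  6  5  5  4  3  4  5  6
  k  8  7  6  6  5  4  3  4  5
  k  9  8  7  7  6  5  4  3  4
  o 10  9  8  8  7  6  5  4  3
The bottom-right entry gives D[10][8] = 3, so no sequence of fewer than 3 edits works. Backtracking through the table gives one optimal edit sequence (3 edits):
  delavvxkko → deavvxkko (del l @3)
  deavvxkko → devvxkko (del a @3)
  devvxkko → defvxkko (sub v→f @3)
Edit distance = 3.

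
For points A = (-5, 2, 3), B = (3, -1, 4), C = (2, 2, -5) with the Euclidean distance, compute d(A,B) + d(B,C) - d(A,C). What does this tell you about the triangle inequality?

d(A,B) = √(8² + 3² + 1²) = √74 ≈ 8.6023, d(B,C) = √(1² + 3² + 9²) = √91 ≈ 9.5394, d(A,C) = √(7² + 0² + 8²) = √113 ≈ 10.6301.
d(A,B) + d(B,C) - d(A,C) = 8.6023 + 9.5394 - 10.6301 = 18.1417 - 10.6301 = 7.5116 (to 4 decimal places). This is ≥ 0, so the triangle inequality holds for these points.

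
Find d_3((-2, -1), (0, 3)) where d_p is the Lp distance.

(Σ|x_i - y_i|^3)^(1/3) = (|-2 - 0|^3 + |-1 - 3|^3)^(1/3)
= (2^3 + 4^3)^(1/3) = (8 + 64)^(1/3) = (72)^(1/3) ≈ 4.1602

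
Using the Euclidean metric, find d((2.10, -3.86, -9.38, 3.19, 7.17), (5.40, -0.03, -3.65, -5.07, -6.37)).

√(Σ(x_i - y_i)²) = √((2.1 - 5.4)² + (-3.86 - (-0.03))² + (-9.38 - (-3.65))² + (3.19 - (-5.07))² + (7.17 - (-6.37))²)
= √((-3.3)² + (-3.83)² + (-5.73)² + 8.26² + 13.54²) = √(10.89 + 14.6689 + 32.8329 + 68.2276 + 183.3316) = √309.951 ≈ 17.6054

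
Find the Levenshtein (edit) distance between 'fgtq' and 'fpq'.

Let D[i][j] be the edit distance between the first i characters of 'fgtq' and the first j characters of 'fpq', with D[i][0] = i, D[0][j] = j, and D[i][j] = D[i-1][j-1] if the characters match, else 1 + min(D[i-1][j], D[i][j-1], D[i-1][j-1]). Filling the table (rows: prefixes of 'fgtq', columns: prefixes of 'fpq'):
     ε  f  p  q
  ε  0  1  2  3
  f  1  0  1  2
  g  2  1  1  2
  t  3  2  2  2
  q  4  3  3  2
The bottom-right entry gives D[4][3] = 2, so no sequence of fewer than 2 edits works. Backtracking through the table gives one optimal edit sequence (2 edits):
  fgtq → ftq (del g @2)
  ftq → fpq (sub t→p @2)
Edit distance = 2.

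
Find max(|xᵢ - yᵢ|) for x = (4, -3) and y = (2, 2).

max(|x_i - y_i|) = max(|4 - 2|, |-3 - 2|) = max(2, 5) = 5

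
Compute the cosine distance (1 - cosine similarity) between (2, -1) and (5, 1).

With u = (2, -1), v = (5, 1):
u·v = 2·5 + (-1)·1 = 10 + (-1) = 9.
|u| = √(2² + (-1)²) = √5, |v| = √(5² + 1²) = √26, so |u||v| = √(5·26) = √130.
cos θ = (u·v)/(|u||v|) = 9/√130 ≈ 0.7894
Cosine distance = 1 - cos θ ≈ 1 - 0.7894 = 0.2106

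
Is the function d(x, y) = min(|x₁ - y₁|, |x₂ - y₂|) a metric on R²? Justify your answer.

No. d fails identity of indiscernibles: take x = (-4, 0) and y = (-4, 2). Then d(x,y) = min(|-4 - (-4)|, |0 - 2|) = min(0, 2) = 0, yet x ≠ y.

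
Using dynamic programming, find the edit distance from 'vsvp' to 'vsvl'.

Let D[i][j] be the edit distance between the first i characters of 'vsvp' and the first j characters of 'vsvl', with D[i][0] = i, D[0][j] = j, and D[i][j] = D[i-1][j-1] if the characters match, else 1 + min(D[i-1][j], D[i][j-1], D[i-1][j-1]). Filling the table (rows: prefixes of 'vsvp', columns: prefixes of 'vsvl'):
     ε  v  s  v  l
  ε  0  1  2  3  4
  v  1  0  1  2  3
  s  2  1  0  1  2
  v  3  2  1  0  1
  p  4  3  2  1  1
The bottom-right entry gives D[4][4] = 1, so no sequence of fewer than 1 edit works. Backtracking through the table gives one optimal edit sequence (1 edit):
  vsvp → vsvl (sub p→l @4)
Edit distance = 1.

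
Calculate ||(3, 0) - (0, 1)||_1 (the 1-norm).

Σ|x_i - y_i| = |3 - 0| + |0 - 1| = 3 + 1 = 4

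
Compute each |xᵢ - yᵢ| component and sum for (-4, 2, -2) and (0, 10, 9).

Σ|x_i - y_i| = |-4 - 0| + |2 - 10| + |-2 - 9| = 4 + 8 + 11 = 23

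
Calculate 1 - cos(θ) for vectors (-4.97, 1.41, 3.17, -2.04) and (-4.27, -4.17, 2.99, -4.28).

With u = (-4.97, 1.41, 3.17, -2.04), v = (-4.27, -4.17, 2.99, -4.28):
u·v = (-4.97)·(-4.27) + 1.41·(-4.17) + 3.17·2.99 + (-2.04)·(-4.28) = 21.2219 + (-5.8797) + 9.4783 + 8.7312 = 33.5517.
|u| = √((-4.97)² + 1.41² + 3.17² + (-2.04)²) = √(24.7009 + 1.9881 + 10.0489 + 4.1616) = √40.8995, |v| = √((-4.27)² + (-4.17)² + 2.99² + (-4.28)²) = √(18.2329 + 17.3889 + 8.9401 + 18.3184) = √62.8803.
cos θ = (u·v)/(|u||v|) = 33.5517/(√40.8995·√62.8803) ≈ 0.6616
Cosine distance = 1 - cos θ ≈ 1 - 0.6616 = 0.3384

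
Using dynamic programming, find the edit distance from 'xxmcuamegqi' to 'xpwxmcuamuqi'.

Let D[i][j] be the edit distance between the first i characters of 'xxmcuamegqi' and the first j characters of 'xpwxmcuamuqi', with D[i][0] = i, D[0][j] = j, and D[i][j] = D[i-1][j-1] if the characters match, else 1 + min(D[i-1][j], D[i][j-1], D[i-1][j-1]). Filling the table (rows: prefixes of 'xxmcuamegqi', columns: prefixes of 'xpwxmcuamuqi'):
     ε  x  p  w  x  m  c  u  a  m  u  q  i
  ε  0  1  2  3  4  5  6  7  8  9 10 11 12
  x  1  0  1  2  3  4  5  6  7  8  9 10 11
  x  2  1  1  2  2  3  4  5  6  7  8  9 10
  m  3  2  2  2  3  2  3  4  5  6  7  8  9
  c  4  3  3  3  3  3  2  3  4  5  6  7  8
  u  5  4  4  4  4  4  3  2  3  4  5  6  7
  a  6  5  5  5  5  5  4  3  2  3  4  5  6
  m  7  6  6  6  6  5  5  4  3  2  3  4  5
  e  8  7  7  7  7  6  6  5  4  3  3  4  5
  g  9  8  8  8  8  7  7  6  5  4  4  4  5
  q 10  9  9  9  9  8  8  7  6  5  5  4  5
  i 11 10 10 10 10  9  9  8  7  6  6  5  4
The bottom-right entry gives D[11][12] = 4, so no sequence of fewer than 4 edits works. Backtracking through the table gives one optimal edit sequence (4 edits):
  xxmcuamegqi → xpxmcuamegqi (ins p @2)
  xpxmcuamegqi → xpwxmcuamegqi (ins w @3)
  xpwxmcuamegqi → xpwxmcuamgqi (del e @10)
  xpwxmcuamgqi → xpwxmcuamuqi (sub g→u @10)
Edit distance = 4.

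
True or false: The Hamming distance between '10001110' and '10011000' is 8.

Differing positions: 4, 6, 7. Hamming distance = 3, so the claim that d_H = 8 is false.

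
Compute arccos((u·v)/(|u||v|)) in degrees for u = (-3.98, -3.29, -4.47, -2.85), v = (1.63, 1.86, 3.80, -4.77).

With u = (-3.98, -3.29, -4.47, -2.85), v = (1.63, 1.86, 3.80, -4.77):
u·v = (-3.98)·1.63 + (-3.29)·1.86 + (-4.47)·3.8 + (-2.85)·(-4.77) = (-6.4874) + (-6.1194) + (-16.986) + 13.5945 = -15.9983.
|u| = √((-3.98)² + (-3.29)² + (-4.47)² + (-2.85)²) = √(15.8404 + 10.8241 + 19.9809 + 8.1225) = √54.7679, |v| = √(1.63² + 1.86² + 3.8² + (-4.77)²) = √(2.6569 + 3.4596 + 14.44 + 22.7529) = √43.3094.
cos θ = (u·v)/(|u||v|) = -15.9983/(√54.7679·√43.3094) ≈ -0.328488
θ = arccos(-0.328488) ≈ 109.18°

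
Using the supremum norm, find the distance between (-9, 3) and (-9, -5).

max(|x_i - y_i|) = max(|-9 - (-9)|, |3 - (-5)|) = max(0, 8) = 8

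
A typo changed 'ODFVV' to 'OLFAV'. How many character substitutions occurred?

Differing positions: 2, 4. Hamming distance = 2.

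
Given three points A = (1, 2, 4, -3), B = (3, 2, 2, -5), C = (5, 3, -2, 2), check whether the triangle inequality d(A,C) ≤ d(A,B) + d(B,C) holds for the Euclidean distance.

d(A,B) = √(2² + 0² + 2² + 2²) = √12 ≈ 3.4641, d(B,C) = √(2² + 1² + 4² + 7²) = √70 ≈ 8.3666, d(A,C) = √(4² + 1² + 6² + 5²) = √78 ≈ 8.8318.
d(A,C) ≈ 8.8318 ≤ 3.4641 + 8.3666 = 11.8307. Triangle inequality is satisfied.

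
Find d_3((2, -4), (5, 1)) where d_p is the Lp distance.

(Σ|x_i - y_i|^3)^(1/3) = (|2 - 5|^3 + |-4 - 1|^3)^(1/3)
= (3^3 + 5^3)^(1/3) = (27 + 125)^(1/3) = (152)^(1/3) ≈ 5.3368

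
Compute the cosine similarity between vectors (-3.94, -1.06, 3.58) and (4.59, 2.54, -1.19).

With u = (-3.94, -1.06, 3.58), v = (4.59, 2.54, -1.19):
u·v = (-3.94)·4.59 + (-1.06)·2.54 + 3.58·(-1.19) = (-18.0846) + (-2.6924) + (-4.2602) = -25.0372.
|u| = √((-3.94)² + (-1.06)² + 3.58²) = √(15.5236 + 1.1236 + 12.8164) = √29.4636, |v| = √(4.59² + 2.54² + (-1.19)²) = √(21.0681 + 6.4516 + 1.4161) = √28.9358.
cos θ = (u·v)/(|u||v|) = -25.0372/(√29.4636·√28.9358) ≈ -0.8575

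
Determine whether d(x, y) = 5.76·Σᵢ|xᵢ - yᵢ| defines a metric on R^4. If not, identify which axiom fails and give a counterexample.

Yes. The L1 (Manhattan) norm induces a metric on R^4, and multiplying a metric by a positive constant 5.76 > 0 preserves all four axioms: non-negativity (5.76·||x-y|| ≥ 0), identity (5.76·||x-y|| = 0 ⟺ ||x-y|| = 0 ⟺ x = y), symmetry (||x-y|| = ||y-x||), and the triangle inequality (5.76·||x-z|| ≤ 5.76·||x-y|| + 5.76·||y-z||). So d is a metric.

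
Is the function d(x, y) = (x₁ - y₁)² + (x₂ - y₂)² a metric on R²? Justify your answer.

No. The squared Euclidean distance fails the triangle inequality. Counterexample: x = (0, 0), y = (1, 1), z = (2, 2). d(x,z) = 2² + 2² = 8, but d(x,y) + d(y,z) = (1² + 1²) + (1² + 1²) = 2 + 2 = 4. Since 8 > 4, the triangle inequality is violated. (Note: √d, the ordinary Euclidean distance, IS a metric.)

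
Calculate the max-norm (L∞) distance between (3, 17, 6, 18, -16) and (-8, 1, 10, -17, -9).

max(|x_i - y_i|) = max(|3 - (-8)|, |17 - 1|, |6 - 10|, |18 - (-17)|, |-16 - (-9)|) = max(11, 16, 4, 35, 7) = 35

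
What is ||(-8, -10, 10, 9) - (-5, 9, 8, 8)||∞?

max(|x_i - y_i|) = max(|-8 - (-5)|, |-10 - 9|, |10 - 8|, |9 - 8|) = max(3, 19, 2, 1) = 19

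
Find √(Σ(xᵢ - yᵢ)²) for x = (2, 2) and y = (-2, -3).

√(Σ(x_i - y_i)²) = √((2 - (-2))² + (2 - (-3))²)
= √(4² + 5²) = √(16 + 25) = √41 ≈ 6.4031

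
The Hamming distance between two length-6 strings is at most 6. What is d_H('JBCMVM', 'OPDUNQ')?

Differing positions: 1, 2, 3, 4, 5, 6. Hamming distance = 6. The maximum possible Hamming distance for length-6 strings is 6, so d_H/6 = 6/6 = 1.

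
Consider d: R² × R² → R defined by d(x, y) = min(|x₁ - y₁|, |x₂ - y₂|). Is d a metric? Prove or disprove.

No. d fails identity of indiscernibles: take x = (-5, 0) and y = (-5, 7). Then d(x,y) = min(|-5 - (-5)|, |0 - 7|) = min(0, 7) = 0, yet x ≠ y.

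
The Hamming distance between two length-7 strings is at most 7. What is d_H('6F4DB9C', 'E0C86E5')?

Differing positions: 1, 2, 3, 4, 5, 6, 7. Hamming distance = 7. The maximum possible Hamming distance for length-7 strings is 7, so d_H/7 = 7/7 = 1.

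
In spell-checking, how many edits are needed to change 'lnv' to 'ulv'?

Let D[i][j] be the edit distance between the first i characters of 'lnv' and the first j characters of 'ulv', with D[i][0] = i, D[0][j] = j, and D[i][j] = D[i-1][j-1] if the characters match, else 1 + min(D[i-1][j], D[i][j-1], D[i-1][j-1]). Filling the table (rows: prefixes of 'lnv', columns: prefixes of 'ulv'):
     ε  u  l  v
  ε  0  1  2  3
  l  1  1  1  2
  n  2  2  2  2
  v  3  3  3  2
The bottom-right entry gives D[3][3] = 2, so no sequence of fewer than 2 edits works. Backtracking through the table gives one optimal edit sequence (2 edits):
  lnv → unv (sub l→u @1)
  unv → ulv (sub n→l @2)
Edit distance = 2.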